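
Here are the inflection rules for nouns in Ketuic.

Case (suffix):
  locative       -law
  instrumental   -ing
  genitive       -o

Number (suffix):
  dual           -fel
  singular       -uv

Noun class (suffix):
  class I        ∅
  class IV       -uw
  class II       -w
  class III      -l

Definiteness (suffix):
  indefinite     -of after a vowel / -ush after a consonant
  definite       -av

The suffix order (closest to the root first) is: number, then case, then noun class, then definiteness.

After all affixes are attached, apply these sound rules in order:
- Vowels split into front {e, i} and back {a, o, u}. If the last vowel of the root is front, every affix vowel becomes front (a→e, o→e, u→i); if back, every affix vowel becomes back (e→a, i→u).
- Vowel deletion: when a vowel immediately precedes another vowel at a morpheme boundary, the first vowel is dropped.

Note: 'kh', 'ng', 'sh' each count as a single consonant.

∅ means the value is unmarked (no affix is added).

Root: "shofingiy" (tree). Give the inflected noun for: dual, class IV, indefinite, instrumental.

Attach number dual -fel → shofingiyfel.
Attach case instrumental -ing → shofingiyfeling.
Attach noun class class IV -uw → shofingiyfelinguw.
Attach definiteness indefinite -ush (after consonant 'w') → shofingiyfelinguwush.
Apply vowel harmony: shofingiyfelinguwush → shofingiyfelingiwish.
Vowel deletion: no change.

shofingiyfelingiwish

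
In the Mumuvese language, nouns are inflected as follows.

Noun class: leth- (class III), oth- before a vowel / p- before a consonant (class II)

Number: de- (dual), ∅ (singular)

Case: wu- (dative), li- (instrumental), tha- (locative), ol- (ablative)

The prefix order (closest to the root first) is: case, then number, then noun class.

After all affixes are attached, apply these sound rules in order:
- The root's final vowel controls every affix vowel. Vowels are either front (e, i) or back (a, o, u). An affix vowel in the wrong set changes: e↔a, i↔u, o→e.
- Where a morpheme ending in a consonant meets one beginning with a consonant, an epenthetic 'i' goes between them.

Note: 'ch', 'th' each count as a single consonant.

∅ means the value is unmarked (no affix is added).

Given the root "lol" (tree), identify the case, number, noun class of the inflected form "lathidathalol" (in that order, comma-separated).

Segment: leth-de-tha-lol.
case: tha- → locative.
number: de- → dual.
noun class: leth- → class III.

locative, dual, class III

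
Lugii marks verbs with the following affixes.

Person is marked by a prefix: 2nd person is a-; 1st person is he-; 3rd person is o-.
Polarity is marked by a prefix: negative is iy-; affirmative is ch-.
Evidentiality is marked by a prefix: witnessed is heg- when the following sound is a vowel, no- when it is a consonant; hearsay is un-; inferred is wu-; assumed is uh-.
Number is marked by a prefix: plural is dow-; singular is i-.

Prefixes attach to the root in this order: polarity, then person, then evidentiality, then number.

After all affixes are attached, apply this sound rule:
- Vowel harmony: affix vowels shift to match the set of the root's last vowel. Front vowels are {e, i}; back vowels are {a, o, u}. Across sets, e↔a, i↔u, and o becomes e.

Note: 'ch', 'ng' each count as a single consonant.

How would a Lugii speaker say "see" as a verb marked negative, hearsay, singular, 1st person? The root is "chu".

uunhauychu

Attach polarity negative iy- → iychu.
Attach person 1st person he- → heiychu.
Attach evidentiality hearsay un- → unheiychu.
Attach number singular i- → iunheiychu.
Apply vowel harmony: iunheiychu → uunhauychu.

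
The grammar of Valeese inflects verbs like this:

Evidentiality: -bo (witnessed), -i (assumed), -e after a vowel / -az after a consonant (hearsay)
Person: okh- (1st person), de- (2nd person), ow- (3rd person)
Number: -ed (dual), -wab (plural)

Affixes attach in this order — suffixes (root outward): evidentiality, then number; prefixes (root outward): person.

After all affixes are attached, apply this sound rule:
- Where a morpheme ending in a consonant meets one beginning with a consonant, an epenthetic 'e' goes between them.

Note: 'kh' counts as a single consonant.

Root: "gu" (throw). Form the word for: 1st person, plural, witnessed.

Attach person 1st person okh- → okhgu.
Attach evidentiality witnessed -bo → okhgubo.
Attach number plural -wab → okhgubowab.
Apply epenthesis: okhgubowab → okhegubowab.

okhegubowab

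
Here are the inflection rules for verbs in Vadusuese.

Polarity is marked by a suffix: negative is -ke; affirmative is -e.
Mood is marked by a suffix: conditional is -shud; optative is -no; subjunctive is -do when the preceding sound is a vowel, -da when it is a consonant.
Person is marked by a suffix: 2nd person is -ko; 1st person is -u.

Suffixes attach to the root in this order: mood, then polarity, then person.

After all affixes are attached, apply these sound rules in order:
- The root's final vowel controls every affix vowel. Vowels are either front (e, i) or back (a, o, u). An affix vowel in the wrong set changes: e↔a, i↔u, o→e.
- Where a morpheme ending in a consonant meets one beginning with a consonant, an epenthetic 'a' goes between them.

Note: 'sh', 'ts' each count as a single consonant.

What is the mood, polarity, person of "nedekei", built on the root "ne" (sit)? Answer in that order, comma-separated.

Segment: ne-do-ke-u.
mood: -do/da → subjunctive.
polarity: -ke → negative.
person: -u → 1st person.

subjunctive, negative, 1st person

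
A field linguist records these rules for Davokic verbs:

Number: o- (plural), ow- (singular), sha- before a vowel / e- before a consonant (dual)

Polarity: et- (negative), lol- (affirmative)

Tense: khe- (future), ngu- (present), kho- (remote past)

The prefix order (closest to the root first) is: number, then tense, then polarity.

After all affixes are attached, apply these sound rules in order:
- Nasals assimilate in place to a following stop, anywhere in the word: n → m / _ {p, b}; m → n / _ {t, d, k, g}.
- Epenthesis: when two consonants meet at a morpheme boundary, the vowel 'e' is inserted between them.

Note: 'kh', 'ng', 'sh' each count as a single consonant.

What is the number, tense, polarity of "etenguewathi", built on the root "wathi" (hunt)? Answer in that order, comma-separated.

Segment: et-ngu-e-wathi.
number: sha/e- → dual.
tense: ngu- → present.
polarity: et- → negative.

dual, present, negative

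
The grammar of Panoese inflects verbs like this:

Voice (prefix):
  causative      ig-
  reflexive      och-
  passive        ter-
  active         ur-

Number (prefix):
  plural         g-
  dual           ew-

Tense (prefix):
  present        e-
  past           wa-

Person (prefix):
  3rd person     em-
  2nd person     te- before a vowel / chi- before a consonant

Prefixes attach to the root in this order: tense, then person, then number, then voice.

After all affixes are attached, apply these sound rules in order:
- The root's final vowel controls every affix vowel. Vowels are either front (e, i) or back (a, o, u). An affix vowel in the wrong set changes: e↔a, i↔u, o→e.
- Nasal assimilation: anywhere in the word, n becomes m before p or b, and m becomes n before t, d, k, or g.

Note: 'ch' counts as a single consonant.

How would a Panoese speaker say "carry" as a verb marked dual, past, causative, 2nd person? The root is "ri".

Attach tense past wa- → wari.
Attach person 2nd person chi- (before consonant 'w') → chiwari.
Attach number dual ew- → ewchiwari.
Attach voice causative ig- → igewchiwari.
Apply vowel harmony: igewchiwari → igewchiweri.
Nasal assimilation: no change.

igewchiweri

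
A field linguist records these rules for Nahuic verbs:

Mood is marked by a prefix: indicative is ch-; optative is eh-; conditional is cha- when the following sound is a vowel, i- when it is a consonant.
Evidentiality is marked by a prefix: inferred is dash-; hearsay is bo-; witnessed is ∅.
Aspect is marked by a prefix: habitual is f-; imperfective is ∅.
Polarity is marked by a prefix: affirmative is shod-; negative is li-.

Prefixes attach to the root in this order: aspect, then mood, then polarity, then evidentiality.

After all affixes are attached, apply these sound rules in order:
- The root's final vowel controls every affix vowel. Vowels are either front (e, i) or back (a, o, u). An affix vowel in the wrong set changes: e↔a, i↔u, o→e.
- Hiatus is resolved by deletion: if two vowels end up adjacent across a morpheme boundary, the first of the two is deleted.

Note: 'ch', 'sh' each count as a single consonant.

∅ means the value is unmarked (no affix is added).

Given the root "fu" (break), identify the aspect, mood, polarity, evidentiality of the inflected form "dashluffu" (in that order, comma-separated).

Segment: dash-li-i-f-fu.
aspect: f- → habitual.
mood: cha/i- → conditional.
polarity: li- → negative.
evidentiality: dash- → inferred.

habitual, conditional, negative, inferred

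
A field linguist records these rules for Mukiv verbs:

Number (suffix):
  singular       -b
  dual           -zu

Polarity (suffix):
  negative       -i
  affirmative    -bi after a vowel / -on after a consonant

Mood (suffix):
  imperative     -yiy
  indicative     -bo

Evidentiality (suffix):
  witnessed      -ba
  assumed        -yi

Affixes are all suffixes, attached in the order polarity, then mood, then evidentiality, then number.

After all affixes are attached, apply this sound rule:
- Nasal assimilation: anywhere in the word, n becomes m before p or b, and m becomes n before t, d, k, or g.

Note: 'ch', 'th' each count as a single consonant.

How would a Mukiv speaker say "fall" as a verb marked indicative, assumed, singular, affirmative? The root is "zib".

Attach polarity affirmative -on (after consonant 'b') → zibon.
Attach mood indicative -bo → zibonbo.
Attach evidentiality assumed -yi → zibonboyi.
Attach number singular -b → zibonboyib.
Apply nasal assimilation: zibonboyib → zibomboyib.

zibomboyib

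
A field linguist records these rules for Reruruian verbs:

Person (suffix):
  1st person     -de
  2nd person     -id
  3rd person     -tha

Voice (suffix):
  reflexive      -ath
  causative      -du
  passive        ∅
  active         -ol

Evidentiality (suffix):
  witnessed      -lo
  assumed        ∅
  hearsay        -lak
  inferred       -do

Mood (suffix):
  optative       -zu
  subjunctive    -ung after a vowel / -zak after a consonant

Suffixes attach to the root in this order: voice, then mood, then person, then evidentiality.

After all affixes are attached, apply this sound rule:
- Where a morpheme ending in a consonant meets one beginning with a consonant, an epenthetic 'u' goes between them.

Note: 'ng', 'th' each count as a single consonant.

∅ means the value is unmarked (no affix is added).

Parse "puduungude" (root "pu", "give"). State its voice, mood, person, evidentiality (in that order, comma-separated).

causative, subjunctive, 1st person, assumed

Segment: pu-du-ung-de.
voice: -du → causative.
mood: -ung/zak → subjunctive.
person: -de → 1st person.
evidentiality: ∅ → assumed.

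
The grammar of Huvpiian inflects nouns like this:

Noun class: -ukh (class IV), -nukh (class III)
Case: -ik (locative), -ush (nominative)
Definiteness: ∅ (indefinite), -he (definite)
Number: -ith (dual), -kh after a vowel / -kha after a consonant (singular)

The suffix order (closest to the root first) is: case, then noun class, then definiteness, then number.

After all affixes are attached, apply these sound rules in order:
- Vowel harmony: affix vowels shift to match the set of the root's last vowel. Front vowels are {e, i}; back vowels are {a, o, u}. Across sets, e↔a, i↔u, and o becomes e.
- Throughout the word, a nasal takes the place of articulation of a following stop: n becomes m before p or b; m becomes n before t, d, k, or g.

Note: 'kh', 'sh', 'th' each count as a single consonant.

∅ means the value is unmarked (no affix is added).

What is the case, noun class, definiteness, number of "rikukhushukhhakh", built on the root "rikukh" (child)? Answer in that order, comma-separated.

nominative, class IV, definite, singular

Segment: rikukh-ush-ukh-he-kh.
case: -ush → nominative.
noun class: -ukh → class IV.
definiteness: -he → definite.
number: -kh/kha → singular.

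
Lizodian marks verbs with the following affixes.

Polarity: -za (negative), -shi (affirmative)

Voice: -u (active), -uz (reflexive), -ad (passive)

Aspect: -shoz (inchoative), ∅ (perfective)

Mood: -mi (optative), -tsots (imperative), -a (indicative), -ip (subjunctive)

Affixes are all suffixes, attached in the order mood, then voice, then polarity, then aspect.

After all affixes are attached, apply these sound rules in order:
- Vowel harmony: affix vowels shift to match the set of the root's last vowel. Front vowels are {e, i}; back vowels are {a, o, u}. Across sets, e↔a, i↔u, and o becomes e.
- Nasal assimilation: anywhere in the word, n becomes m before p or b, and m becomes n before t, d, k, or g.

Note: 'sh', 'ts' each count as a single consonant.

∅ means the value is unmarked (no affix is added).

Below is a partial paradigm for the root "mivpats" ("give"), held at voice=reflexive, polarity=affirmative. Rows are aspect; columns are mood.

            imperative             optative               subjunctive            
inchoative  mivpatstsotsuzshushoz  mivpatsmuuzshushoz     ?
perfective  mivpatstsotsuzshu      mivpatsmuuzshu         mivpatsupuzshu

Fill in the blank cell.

mivpatsupuzshushoz

Attach mood subjunctive -ip → mivpatsip.
Attach voice reflexive -uz → mivpatsipuz.
Attach polarity affirmative -shi → mivpatsipuzshi.
Attach aspect inchoative -shoz → mivpatsipuzshishoz.
Apply vowel harmony: mivpatsipuzshishoz → mivpatsupuzshushoz.
Nasal assimilation: no change.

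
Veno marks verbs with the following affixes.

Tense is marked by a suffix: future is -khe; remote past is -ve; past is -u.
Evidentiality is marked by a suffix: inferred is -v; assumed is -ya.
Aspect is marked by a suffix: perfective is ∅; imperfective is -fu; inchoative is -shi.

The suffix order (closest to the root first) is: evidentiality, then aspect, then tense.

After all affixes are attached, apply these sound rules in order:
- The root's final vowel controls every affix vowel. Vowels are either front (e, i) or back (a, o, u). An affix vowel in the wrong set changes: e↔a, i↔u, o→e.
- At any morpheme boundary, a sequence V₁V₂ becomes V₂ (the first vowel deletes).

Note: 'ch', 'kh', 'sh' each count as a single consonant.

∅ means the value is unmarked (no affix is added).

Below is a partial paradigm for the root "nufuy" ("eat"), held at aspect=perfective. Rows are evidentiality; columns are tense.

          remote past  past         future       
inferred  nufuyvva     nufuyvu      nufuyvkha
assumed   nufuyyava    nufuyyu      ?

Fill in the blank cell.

nufuyyakha

Attach evidentiality assumed -ya → nufuyya.
aspect = perfective: zero marking, form stays nufuyya.
Attach tense future -khe → nufuyyakhe.
Apply vowel harmony: nufuyyakhe → nufuyyakha.
Vowel deletion: no change.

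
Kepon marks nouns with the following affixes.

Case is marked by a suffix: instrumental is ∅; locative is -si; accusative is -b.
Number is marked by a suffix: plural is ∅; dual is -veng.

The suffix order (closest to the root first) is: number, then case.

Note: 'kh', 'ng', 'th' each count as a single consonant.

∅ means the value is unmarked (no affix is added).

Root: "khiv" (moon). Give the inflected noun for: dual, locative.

khivvengsi

Attach number dual -veng → khivveng.
Attach case locative -si → khivvengsi.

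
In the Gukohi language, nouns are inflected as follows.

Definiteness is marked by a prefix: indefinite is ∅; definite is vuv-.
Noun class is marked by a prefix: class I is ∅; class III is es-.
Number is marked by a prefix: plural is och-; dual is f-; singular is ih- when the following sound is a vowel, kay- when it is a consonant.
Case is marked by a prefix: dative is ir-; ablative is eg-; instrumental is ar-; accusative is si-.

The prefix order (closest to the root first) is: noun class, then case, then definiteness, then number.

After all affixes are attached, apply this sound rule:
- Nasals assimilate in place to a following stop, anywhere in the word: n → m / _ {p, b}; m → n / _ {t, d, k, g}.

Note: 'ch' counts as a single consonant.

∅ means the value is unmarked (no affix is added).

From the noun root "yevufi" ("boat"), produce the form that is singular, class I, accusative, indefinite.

noun class = class I: zero marking, form stays yevufi.
Attach case accusative si- → siyevufi.
definiteness = indefinite: zero marking, form stays siyevufi.
Attach number singular kay- (before consonant 's') → kaysiyevufi.
Nasal assimilation: no change.

kaysiyevufi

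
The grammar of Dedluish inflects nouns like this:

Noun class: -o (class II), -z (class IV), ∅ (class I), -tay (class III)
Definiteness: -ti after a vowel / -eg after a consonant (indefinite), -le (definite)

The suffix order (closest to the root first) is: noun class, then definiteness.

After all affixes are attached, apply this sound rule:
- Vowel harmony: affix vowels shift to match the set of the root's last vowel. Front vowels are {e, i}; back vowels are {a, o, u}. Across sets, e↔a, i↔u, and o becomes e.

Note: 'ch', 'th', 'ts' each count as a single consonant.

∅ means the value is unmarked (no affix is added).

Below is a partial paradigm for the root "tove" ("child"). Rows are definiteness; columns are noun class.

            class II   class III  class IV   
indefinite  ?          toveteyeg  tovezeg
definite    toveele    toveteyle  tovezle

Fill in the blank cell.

toveeti

Attach noun class class II -o → toveo.
Attach definiteness indefinite -ti (after vowel 'o') → toveoti.
Apply vowel harmony: toveoti → toveeti.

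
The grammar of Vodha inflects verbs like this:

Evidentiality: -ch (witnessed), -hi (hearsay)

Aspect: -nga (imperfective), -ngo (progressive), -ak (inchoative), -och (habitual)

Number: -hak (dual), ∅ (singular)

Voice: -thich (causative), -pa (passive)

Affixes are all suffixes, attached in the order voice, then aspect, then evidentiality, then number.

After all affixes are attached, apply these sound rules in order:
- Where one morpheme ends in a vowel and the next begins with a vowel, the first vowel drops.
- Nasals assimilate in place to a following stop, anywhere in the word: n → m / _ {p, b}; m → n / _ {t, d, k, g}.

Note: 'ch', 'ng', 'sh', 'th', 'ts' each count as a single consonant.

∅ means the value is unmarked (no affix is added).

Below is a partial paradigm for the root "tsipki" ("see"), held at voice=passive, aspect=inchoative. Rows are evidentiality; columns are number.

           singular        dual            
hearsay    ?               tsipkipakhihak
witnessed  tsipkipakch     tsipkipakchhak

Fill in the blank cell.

Attach voice passive -pa → tsipkipa.
Attach aspect inchoative -ak → tsipkipaak.
Attach evidentiality hearsay -hi → tsipkipaakhi.
number = singular: zero marking, form stays tsipkipaakhi.
Apply vowel deletion: tsipkipaakhi → tsipkipakhi.
Nasal assimilation: no change.

tsipkipakhi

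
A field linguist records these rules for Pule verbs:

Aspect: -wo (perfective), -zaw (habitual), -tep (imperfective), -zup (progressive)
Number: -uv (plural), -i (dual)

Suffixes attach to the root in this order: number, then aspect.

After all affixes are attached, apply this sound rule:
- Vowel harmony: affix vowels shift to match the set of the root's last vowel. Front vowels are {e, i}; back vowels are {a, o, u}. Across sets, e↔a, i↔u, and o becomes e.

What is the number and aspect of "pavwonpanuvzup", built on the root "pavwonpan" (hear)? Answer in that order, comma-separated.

Segment: pavwonpan-uv-zup.
number: -uv → plural.
aspect: -zup → progressive.

plural, progressive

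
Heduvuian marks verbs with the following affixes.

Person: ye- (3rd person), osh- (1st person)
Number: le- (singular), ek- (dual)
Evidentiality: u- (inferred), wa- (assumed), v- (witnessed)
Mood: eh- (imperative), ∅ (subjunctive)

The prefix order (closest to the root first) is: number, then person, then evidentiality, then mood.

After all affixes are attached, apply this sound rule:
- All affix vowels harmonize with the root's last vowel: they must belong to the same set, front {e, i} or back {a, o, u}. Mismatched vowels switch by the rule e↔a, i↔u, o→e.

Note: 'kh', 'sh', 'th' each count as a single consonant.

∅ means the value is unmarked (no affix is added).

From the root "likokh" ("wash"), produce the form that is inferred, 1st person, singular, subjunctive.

uoshlalikokh

Attach number singular le- → lelikokh.
Attach person 1st person osh- → oshlelikokh.
Attach evidentiality inferred u- → uoshlelikokh.
mood = subjunctive: zero marking, form stays uoshlelikokh.
Apply vowel harmony: uoshlelikokh → uoshlalikokh.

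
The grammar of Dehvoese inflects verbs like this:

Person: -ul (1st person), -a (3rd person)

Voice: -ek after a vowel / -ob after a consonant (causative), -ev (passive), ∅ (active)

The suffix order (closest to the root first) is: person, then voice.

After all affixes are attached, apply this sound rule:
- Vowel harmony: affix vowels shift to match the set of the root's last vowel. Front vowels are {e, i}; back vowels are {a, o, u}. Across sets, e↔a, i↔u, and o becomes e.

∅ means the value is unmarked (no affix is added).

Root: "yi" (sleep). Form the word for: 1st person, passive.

yiilev

Attach person 1st person -ul → yiul.
Attach voice passive -ev → yiulev.
Apply vowel harmony: yiulev → yiilev.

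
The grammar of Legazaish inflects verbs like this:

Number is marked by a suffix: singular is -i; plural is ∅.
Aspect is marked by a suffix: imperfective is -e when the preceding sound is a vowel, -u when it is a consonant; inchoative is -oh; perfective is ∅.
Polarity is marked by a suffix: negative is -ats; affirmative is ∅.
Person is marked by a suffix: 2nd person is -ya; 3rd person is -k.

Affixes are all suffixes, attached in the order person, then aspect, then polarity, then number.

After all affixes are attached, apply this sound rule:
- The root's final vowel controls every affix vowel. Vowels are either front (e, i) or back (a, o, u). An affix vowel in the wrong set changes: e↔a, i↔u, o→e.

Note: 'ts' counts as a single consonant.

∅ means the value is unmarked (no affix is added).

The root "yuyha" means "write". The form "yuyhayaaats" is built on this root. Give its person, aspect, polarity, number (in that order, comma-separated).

2nd person, imperfective, negative, plural

Segment: yuyha-ya-e-ats.
person: -ya → 2nd person.
aspect: -e/u → imperfective.
polarity: -ats → negative.
number: ∅ → plural.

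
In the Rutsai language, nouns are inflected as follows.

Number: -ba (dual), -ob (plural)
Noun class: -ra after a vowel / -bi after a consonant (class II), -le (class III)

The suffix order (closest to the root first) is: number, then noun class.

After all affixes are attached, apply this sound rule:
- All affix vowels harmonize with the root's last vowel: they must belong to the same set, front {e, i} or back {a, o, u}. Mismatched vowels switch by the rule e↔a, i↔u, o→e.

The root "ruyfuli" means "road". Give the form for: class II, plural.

ruyfuliebbi

Attach number plural -ob → ruyfuliob.
Attach noun class class II -bi (after consonant 'b') → ruyfuliobbi.
Apply vowel harmony: ruyfuliobbi → ruyfuliebbi.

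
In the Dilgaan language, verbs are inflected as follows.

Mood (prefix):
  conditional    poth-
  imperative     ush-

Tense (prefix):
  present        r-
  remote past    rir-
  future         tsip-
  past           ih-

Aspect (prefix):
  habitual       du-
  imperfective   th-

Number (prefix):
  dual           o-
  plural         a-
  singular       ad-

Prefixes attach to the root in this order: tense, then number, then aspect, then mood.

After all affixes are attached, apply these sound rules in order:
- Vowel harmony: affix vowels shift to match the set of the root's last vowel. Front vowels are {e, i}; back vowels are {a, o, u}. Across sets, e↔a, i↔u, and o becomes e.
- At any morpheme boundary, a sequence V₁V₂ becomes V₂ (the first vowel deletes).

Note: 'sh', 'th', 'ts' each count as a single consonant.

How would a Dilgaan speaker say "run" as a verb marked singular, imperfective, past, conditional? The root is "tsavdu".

poththaduhtsavdu

Attach tense past ih- → ihtsavdu.
Attach number singular ad- → adihtsavdu.
Attach aspect imperfective th- → thadihtsavdu.
Attach mood conditional poth- → poththadihtsavdu.
Apply vowel harmony: poththadihtsavdu → poththaduhtsavdu.
Vowel deletion: no change.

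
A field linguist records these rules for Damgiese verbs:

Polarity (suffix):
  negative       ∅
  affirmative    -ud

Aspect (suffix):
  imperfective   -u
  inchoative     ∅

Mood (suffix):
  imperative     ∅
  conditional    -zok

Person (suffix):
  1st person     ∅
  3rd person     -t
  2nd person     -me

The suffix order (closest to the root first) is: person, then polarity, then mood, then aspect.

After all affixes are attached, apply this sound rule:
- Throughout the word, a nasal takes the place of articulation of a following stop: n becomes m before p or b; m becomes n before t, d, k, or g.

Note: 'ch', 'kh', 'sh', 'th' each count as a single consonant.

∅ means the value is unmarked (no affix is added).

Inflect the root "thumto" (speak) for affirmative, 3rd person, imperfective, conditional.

thuntotudzoku

Attach person 3rd person -t → thumtot.
Attach polarity affirmative -ud → thumtotud.
Attach mood conditional -zok → thumtotudzok.
Attach aspect imperfective -u → thumtotudzoku.
Apply nasal assimilation: thumtotudzoku → thuntotudzoku.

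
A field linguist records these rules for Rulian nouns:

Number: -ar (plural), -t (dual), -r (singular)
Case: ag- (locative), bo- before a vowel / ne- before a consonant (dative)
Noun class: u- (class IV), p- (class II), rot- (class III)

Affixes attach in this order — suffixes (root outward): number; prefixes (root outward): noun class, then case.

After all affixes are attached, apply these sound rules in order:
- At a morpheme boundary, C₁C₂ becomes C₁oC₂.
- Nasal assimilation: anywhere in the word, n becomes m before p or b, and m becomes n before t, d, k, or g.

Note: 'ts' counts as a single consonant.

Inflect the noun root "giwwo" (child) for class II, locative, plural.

agopogiwwoar

Attach noun class class II p- → pgiwwo.
Attach case locative ag- → agpgiwwo.
Attach number plural -ar → agpgiwwoar.
Apply epenthesis: agpgiwwoar → agopogiwwoar.
Nasal assimilation: no change.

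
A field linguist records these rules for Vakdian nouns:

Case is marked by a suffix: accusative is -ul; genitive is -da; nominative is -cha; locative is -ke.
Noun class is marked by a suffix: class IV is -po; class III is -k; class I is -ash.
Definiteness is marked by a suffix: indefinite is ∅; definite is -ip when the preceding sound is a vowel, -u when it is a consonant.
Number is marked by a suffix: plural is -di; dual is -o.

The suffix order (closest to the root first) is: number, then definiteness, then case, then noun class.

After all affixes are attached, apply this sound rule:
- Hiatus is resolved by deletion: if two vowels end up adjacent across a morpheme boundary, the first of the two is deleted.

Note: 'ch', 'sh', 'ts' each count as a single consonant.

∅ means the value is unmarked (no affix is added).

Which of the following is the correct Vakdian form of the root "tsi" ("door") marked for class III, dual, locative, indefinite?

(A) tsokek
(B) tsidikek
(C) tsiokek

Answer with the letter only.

A

Attach number dual -o → tsio.
definiteness = indefinite: zero marking, form stays tsio.
Attach case locative -ke → tsioke.
Attach noun class class III -k → tsiokek.
Apply vowel deletion: tsiokek → tsokek.
So the correct form is tsokek, option (A).
(B) tsidikek is wrong: it uses plural instead of dual for number.
(C) tsiokek is wrong: it fails to apply the sound rule(s).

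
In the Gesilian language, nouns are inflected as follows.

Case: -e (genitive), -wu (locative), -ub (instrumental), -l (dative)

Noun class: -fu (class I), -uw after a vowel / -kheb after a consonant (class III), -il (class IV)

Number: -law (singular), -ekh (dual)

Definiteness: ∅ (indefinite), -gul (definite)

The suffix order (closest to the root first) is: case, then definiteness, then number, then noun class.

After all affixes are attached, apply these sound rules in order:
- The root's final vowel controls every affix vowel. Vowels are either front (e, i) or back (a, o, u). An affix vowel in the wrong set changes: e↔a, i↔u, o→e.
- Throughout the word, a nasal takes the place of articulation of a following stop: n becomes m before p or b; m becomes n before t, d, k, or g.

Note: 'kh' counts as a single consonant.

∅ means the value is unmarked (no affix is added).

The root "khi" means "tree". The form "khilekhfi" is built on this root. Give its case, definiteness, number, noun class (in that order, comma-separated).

Segment: khi-l-ekh-fu.
case: -l → dative.
definiteness: ∅ → indefinite.
number: -ekh → dual.
noun class: -fu → class I.

dative, indefinite, dual, class I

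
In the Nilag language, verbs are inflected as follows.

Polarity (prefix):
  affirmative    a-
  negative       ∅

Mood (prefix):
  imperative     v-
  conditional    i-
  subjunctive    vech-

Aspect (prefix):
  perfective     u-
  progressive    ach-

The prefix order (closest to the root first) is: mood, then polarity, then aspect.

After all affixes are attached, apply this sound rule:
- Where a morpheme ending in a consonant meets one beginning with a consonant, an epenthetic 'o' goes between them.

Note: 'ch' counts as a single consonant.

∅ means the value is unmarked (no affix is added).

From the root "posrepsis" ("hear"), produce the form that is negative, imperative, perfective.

Attach mood imperative v- → vposrepsis.
polarity = negative: zero marking, form stays vposrepsis.
Attach aspect perfective u- → uvposrepsis.
Apply epenthesis: uvposrepsis → uvoposrepsis.

uvoposrepsis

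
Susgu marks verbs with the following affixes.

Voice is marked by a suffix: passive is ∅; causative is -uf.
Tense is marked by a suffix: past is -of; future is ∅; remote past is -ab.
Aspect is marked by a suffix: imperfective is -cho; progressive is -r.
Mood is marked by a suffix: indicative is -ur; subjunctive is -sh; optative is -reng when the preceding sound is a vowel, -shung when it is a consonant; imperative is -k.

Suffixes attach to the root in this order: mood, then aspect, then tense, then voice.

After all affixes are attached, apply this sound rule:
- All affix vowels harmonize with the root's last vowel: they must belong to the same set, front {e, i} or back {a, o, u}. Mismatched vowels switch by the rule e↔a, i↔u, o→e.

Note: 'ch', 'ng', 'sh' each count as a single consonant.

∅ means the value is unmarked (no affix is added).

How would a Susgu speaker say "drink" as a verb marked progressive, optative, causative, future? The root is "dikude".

dikuderengrif

Attach mood optative -reng (after vowel 'e') → dikudereng.
Attach aspect progressive -r → dikuderengr.
tense = future: zero marking, form stays dikuderengr.
Attach voice causative -uf → dikuderengruf.
Apply vowel harmony: dikuderengruf → dikuderengrif.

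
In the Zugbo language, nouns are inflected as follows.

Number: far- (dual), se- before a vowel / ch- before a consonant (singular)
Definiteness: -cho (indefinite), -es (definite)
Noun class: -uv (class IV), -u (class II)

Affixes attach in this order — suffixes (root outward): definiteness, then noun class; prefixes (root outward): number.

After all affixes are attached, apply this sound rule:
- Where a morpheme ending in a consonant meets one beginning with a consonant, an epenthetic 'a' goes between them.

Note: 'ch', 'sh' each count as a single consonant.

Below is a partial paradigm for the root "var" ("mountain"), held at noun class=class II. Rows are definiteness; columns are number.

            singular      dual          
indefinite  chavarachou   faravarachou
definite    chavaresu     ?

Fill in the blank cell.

Attach number dual far- → farvar.
Attach definiteness definite -es → farvares.
Attach noun class class II -u → farvaresu.
Apply epenthesis: farvaresu → faravaresu.

faravaresu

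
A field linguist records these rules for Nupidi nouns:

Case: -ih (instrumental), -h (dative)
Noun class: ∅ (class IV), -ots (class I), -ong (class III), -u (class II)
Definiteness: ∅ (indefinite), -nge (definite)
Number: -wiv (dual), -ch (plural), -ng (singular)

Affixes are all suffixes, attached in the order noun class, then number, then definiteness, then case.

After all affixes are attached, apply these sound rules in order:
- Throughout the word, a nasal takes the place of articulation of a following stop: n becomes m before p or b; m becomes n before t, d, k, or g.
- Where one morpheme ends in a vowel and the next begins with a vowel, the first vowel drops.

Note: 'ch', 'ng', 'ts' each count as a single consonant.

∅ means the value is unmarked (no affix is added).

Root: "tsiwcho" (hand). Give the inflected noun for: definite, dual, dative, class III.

tsiwchongwivngeh

Attach noun class class III -ong → tsiwchoong.
Attach number dual -wiv → tsiwchoongwiv.
Attach definiteness definite -nge → tsiwchoongwivnge.
Attach case dative -h → tsiwchoongwivngeh.
Nasal assimilation: no change.
Apply vowel deletion: tsiwchoongwivngeh → tsiwchongwivngeh.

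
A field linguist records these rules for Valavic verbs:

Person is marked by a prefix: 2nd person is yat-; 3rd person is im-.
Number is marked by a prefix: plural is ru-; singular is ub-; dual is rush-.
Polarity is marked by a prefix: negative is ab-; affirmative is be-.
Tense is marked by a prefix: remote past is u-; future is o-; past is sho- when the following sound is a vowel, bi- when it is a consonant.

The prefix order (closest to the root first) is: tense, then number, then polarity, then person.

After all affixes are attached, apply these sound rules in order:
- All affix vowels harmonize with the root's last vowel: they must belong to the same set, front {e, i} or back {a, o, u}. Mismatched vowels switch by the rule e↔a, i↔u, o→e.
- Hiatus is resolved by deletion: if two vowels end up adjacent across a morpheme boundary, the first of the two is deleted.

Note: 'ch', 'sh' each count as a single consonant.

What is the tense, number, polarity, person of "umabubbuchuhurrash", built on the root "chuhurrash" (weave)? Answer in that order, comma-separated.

past, singular, negative, 3rd person

Segment: im-ab-ub-bi-chuhurrash.
tense: sho/bi- → past.
number: ub- → singular.
polarity: ab- → negative.
person: im- → 3rd person.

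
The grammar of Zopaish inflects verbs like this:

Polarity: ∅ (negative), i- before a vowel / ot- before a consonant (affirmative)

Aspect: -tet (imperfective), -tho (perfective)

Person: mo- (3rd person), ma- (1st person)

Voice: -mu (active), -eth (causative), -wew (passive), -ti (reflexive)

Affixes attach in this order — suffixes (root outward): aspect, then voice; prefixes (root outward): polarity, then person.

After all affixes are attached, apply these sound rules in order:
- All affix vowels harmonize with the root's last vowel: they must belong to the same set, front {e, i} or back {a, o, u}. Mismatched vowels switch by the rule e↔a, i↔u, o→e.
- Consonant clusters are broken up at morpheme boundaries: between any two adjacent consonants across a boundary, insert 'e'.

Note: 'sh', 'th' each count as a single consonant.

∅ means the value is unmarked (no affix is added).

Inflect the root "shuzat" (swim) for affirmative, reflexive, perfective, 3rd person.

Attach aspect perfective -tho → shuzattho.
Attach polarity affirmative ot- (before consonant 'sh') → otshuzattho.
Attach voice reflexive -ti → otshuzatthoti.
Attach person 3rd person mo- → mootshuzatthoti.
Apply vowel harmony: mootshuzatthoti → mootshuzatthotu.
Apply epenthesis: mootshuzatthotu → mooteshuzatethotu.

mooteshuzatethotu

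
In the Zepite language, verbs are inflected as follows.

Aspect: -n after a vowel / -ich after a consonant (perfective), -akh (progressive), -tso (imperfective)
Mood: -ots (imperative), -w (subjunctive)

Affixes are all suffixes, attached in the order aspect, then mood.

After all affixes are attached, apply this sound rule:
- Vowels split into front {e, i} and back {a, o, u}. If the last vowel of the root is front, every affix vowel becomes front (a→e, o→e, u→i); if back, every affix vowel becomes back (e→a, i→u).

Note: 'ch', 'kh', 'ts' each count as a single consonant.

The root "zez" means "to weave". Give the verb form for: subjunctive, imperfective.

Attach aspect imperfective -tso → zeztso.
Attach mood subjunctive -w → zeztsow.
Apply vowel harmony: zeztsow → zeztsew.

zeztsew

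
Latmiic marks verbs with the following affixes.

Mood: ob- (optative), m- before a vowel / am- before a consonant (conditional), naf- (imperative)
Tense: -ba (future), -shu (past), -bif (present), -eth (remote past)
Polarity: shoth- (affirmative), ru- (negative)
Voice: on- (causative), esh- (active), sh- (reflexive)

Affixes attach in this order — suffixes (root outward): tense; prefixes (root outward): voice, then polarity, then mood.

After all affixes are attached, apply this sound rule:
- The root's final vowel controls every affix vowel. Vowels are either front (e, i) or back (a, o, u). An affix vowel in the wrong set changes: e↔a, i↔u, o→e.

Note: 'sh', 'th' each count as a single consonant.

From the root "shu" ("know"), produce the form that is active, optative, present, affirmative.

obshothashshubuf

Attach tense present -bif → shubif.
Attach voice active esh- → eshshubif.
Attach polarity affirmative shoth- → shotheshshubif.
Attach mood optative ob- → obshotheshshubif.
Apply vowel harmony: obshotheshshubif → obshothashshubuf.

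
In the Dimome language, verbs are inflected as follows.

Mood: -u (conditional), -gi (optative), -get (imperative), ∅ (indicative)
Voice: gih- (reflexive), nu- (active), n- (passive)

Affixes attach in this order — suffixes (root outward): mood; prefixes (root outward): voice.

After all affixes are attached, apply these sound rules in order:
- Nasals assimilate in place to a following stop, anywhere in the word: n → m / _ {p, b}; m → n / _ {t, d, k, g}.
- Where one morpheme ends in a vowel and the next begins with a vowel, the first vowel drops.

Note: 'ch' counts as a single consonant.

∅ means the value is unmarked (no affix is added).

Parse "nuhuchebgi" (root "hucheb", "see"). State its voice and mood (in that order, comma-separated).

active, optative

Segment: nu-hucheb-gi.
voice: nu- → active.
mood: -gi → optative.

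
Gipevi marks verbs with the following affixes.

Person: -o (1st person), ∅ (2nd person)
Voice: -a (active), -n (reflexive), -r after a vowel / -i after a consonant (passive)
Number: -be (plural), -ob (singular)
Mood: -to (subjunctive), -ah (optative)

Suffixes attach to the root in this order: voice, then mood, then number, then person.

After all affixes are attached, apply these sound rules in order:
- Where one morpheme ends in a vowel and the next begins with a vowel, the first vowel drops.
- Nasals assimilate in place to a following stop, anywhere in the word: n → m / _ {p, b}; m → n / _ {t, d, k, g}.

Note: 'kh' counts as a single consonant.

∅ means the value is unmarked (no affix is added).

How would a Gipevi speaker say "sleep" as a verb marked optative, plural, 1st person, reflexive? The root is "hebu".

hebunahbo

Attach voice reflexive -n → hebun.
Attach mood optative -ah → hebunah.
Attach number plural -be → hebunahbe.
Attach person 1st person -o → hebunahbeo.
Apply vowel deletion: hebunahbeo → hebunahbo.
Nasal assimilation: no change.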